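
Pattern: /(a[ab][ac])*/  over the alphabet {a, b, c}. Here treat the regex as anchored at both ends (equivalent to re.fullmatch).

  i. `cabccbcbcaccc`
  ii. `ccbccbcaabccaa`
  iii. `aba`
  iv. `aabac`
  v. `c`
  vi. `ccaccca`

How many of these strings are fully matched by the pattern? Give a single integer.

i → no match
ii → no match
iii → match
iv → no match
v → no match
vi → no match
Total matched: 1

1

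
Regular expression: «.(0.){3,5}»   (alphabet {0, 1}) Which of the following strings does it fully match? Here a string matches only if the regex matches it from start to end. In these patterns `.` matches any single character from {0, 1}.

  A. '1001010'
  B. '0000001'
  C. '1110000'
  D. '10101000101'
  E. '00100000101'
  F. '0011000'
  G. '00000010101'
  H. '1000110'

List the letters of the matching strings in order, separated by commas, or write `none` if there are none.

A. '1001010' → no match
B. '0000001' → match
C. '1110000' → no match
D. '10101000101' → match
E. '00100000101' → match
F. '0011000' → no match
G. '00000010101' → match
H. '1000110' → no match

B, D, E, G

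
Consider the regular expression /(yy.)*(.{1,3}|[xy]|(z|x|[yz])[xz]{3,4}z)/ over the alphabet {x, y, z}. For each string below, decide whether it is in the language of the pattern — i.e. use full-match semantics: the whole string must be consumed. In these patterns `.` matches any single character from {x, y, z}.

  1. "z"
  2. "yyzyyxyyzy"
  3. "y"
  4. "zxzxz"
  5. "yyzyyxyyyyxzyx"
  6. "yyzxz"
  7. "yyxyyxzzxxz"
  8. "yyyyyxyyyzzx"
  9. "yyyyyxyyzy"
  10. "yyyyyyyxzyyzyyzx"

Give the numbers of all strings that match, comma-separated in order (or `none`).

1. "z" → match
2. "yyzyyxyyzy" → match
3. "y" → match
4. "zxzxz" → match
5 → no match
6. "yyzxz" → match
7. "yyxyyxzzxxz" → match
8. "yyyyyxyyyzzx" → match
9. "yyyyyxyyzy" → match
10 → no match

1, 2, 3, 4, 6, 7, 8, 9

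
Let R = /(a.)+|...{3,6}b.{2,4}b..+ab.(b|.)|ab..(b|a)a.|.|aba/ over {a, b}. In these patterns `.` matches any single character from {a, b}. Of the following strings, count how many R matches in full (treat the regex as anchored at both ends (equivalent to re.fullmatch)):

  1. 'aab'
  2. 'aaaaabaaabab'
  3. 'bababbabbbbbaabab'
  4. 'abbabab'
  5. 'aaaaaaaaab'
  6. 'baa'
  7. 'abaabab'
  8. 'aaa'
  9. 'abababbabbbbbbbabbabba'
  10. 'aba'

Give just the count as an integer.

7

1 → no match
2 → match
3 → match
4 → match
5 → match
6 → no match
7 → match
8 → no match
9 → match
10 → match
Total matched: 7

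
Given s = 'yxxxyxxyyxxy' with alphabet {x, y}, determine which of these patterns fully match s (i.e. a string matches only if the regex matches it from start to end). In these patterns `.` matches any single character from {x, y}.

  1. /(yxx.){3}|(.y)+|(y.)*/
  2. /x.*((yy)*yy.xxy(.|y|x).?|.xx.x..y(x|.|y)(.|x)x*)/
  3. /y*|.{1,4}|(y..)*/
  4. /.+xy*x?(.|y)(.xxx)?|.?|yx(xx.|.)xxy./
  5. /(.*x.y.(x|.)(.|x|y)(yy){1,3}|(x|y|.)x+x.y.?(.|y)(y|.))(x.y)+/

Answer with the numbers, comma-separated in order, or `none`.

1 → match
2 → no match — must start with 'x'
3 → no match
4 → match
5 → no match

1, 4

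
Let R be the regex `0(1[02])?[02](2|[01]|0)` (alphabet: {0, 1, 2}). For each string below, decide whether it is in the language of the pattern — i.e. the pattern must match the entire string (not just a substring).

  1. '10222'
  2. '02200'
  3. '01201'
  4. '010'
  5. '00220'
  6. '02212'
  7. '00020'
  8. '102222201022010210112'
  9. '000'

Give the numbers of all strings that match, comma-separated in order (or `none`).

3, 9

1 → no match — must start with '0'
2 → no match
3 → match
4 → no match
5 → no match
6 → no match
7 → no match
8 → no match — must start with '0'
9 → match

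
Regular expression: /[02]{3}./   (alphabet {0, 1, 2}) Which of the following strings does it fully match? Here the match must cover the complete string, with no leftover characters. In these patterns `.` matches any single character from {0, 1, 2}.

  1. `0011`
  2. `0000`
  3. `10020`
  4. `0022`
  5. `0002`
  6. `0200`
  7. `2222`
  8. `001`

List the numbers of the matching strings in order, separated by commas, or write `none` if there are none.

1 → no match
2 → match
3 → no match
4 → match
5 → match
6 → match
7 → match
8 → no match

2, 4, 5, 6, 7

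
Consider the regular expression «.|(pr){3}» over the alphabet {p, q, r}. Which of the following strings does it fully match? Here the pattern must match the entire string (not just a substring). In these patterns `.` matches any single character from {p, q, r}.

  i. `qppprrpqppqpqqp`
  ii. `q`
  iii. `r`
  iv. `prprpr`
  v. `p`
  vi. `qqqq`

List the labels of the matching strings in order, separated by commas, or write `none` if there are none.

ii, iii, iv, v

i → no match
ii → match
iii → match
iv → match
v → match
vi → no match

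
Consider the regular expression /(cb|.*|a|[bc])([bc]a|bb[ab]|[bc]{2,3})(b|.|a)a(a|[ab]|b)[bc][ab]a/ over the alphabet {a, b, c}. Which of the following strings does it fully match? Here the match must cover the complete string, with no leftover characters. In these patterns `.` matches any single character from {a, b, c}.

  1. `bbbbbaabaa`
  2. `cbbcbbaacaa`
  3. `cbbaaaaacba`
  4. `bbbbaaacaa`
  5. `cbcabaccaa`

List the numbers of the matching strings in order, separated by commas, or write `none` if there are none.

1 → match
2 → match
3 → no match
4 → match
5 → no match

1, 2, 4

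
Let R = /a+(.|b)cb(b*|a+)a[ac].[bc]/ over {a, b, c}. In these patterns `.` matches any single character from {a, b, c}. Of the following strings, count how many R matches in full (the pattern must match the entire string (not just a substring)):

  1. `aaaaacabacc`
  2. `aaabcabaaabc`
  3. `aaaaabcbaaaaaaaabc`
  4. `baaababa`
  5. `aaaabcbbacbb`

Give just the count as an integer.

1 → no match
2 → no match
3 → match
4 → no match — must start with `a`
5 → match
Total matched: 2

2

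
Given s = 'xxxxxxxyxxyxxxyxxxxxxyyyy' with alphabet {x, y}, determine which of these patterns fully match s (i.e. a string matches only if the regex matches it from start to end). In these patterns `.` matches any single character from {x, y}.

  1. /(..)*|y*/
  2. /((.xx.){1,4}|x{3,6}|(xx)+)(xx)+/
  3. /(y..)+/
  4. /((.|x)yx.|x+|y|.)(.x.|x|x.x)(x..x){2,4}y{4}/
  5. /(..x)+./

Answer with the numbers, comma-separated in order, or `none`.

1 → no match
2 → no match — must end with 'xx'
3 → no match — must start with 'y'
4 → match
5 → no match

4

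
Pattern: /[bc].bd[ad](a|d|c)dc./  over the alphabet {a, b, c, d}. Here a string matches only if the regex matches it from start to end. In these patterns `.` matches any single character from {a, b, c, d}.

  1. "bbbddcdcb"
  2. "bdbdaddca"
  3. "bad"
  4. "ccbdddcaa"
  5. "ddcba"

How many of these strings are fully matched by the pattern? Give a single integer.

1 → match
2 → match
3 → no match
4 → no match
5 → no match
Total matched: 2

2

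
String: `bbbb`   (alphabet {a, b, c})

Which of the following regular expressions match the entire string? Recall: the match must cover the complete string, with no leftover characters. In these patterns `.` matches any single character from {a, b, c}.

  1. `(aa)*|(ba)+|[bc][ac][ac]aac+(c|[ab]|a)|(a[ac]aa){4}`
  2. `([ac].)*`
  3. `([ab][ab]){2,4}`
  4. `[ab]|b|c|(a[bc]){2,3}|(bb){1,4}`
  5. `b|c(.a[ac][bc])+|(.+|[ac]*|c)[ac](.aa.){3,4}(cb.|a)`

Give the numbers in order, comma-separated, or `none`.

1 → no match
2 → no match
3 → match
4 → match
5 → no match

3, 4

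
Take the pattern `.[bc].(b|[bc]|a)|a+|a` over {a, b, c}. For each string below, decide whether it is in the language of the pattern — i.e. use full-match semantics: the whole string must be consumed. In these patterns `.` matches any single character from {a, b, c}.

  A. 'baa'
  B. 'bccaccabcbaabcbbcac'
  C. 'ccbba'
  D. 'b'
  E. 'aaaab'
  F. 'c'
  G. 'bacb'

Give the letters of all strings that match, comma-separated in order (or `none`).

none

A → no match
B → no match
C → no match
D → no match
E → no match
F → no match
G → no match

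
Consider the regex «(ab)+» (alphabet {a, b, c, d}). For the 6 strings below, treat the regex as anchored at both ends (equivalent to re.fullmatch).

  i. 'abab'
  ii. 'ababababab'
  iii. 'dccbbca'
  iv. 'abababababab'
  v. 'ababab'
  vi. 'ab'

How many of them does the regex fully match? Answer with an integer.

i. 'abab' → match
ii. 'ababababab' → match
iii. 'dccbbca' → no match — must start with 'ab'
iv. 'abababababab' → match
v. 'ababab' → match
vi. 'ab' → match
Total matched: 5

5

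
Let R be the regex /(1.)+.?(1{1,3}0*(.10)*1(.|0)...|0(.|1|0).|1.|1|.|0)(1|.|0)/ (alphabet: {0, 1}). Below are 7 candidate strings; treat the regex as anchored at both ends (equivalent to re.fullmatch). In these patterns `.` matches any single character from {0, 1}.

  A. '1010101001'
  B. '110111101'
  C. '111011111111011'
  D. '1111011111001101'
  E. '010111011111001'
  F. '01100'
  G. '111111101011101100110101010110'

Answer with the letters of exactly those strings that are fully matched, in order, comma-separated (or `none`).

A, C

A → match
B → no match
C → match
D → no match
E → no match — must start with '1'
F → no match — must start with '1'
G → no match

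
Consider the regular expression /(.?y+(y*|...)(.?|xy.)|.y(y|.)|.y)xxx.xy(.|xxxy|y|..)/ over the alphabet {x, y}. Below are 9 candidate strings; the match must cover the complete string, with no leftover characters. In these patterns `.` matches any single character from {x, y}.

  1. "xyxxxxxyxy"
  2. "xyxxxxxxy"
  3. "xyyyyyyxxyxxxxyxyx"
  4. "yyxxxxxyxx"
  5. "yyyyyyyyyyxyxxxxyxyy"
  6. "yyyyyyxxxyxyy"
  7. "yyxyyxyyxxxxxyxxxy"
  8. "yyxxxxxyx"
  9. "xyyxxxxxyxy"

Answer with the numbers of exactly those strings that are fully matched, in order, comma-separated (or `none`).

1 → match
2 → no match
3 → match
4 → match
5 → match
6 → match
7 → match
8 → match
9 → match

1, 3, 4, 5, 6, 7, 8, 9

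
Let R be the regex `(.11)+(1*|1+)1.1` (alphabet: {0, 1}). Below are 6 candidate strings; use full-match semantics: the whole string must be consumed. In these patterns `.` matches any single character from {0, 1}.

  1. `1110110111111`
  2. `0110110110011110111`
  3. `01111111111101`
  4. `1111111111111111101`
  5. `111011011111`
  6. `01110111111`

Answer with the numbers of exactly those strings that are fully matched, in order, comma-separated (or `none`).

1 → match
2 → no match
3 → match
4 → match
5 → match
6 → no match

1, 3, 4, 5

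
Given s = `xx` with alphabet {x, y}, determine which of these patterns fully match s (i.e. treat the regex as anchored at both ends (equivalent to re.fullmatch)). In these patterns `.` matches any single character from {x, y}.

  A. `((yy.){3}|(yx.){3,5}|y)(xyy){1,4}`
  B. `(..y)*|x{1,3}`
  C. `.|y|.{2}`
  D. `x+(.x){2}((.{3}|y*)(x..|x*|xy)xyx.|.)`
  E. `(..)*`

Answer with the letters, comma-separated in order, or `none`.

A → no match — must end with `xyy`
B → match
C → match
D → no match
E → match

B, C, E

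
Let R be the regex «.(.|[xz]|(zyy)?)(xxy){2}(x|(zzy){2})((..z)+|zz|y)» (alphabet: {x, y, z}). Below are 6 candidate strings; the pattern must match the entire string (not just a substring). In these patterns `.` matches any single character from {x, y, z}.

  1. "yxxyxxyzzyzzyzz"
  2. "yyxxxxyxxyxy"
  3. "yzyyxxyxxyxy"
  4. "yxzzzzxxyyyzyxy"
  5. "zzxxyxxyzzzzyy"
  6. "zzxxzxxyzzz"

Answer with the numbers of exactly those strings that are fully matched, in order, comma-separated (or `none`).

1, 3

1 → match
2 → no match
3 → match
4 → no match
5 → no match
6 → no match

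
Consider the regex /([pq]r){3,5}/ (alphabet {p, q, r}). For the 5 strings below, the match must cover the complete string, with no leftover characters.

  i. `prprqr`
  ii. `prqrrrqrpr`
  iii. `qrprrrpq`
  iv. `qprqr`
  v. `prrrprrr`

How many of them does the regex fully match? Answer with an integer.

1

i. `prprqr` → match
ii. `prqrrrqrpr` → no match
iii. `qrprrrpq` → no match — must end with `r`
iv. `qprqr` → no match
v. `prrrprrr` → no match
Total matched: 1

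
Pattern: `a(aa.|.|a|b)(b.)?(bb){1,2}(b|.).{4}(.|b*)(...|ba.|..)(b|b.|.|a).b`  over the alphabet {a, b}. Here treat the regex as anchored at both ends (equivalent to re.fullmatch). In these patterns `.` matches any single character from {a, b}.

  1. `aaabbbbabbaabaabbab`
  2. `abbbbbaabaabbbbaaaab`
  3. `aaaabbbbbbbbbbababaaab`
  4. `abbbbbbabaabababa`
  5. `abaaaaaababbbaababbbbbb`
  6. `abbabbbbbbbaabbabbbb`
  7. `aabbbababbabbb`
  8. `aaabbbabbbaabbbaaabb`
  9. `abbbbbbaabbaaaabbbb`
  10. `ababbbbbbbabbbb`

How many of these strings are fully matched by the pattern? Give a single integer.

1 → match
2 → match
3 → match
4 → no match — must end with `b`
5 → no match
6 → match
7 → match
8 → no match
9 → match
10 → no match
Total matched: 6

6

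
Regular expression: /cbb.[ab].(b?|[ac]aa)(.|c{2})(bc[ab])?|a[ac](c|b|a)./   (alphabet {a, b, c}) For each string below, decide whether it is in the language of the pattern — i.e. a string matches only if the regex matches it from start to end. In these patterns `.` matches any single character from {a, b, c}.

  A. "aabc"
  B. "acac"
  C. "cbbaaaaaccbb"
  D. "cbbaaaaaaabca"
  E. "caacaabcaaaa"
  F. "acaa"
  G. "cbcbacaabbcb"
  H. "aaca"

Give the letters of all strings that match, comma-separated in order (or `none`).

A → match
B → match
C → no match
D → match
E → no match
F → match
G → no match
H → match

A, B, D, F, H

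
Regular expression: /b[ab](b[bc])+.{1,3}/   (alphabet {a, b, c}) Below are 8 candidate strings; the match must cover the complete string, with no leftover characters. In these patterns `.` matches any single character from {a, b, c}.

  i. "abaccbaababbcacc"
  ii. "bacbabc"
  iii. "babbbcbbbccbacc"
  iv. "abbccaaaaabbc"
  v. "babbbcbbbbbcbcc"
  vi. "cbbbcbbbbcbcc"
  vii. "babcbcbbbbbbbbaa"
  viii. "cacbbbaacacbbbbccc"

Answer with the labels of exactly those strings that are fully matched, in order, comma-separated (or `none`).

v, vii

i → no match — must start with "b"
ii → no match
iii → no match
iv → no match — must start with "b"
v → match
vi → no match — must start with "b"
vii → match
viii → no match — must start with "b"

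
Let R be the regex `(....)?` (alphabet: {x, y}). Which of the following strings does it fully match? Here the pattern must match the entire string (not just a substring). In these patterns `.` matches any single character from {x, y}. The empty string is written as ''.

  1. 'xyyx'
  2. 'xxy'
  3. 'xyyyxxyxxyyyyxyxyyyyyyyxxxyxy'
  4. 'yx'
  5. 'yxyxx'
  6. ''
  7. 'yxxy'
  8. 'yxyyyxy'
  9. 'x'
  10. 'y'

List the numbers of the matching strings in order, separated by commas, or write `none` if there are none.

1, 6, 7

1 → match
2 → no match
3 → no match
4 → no match
5 → no match
6 → match
7 → match
8 → no match
9 → no match
10 → no match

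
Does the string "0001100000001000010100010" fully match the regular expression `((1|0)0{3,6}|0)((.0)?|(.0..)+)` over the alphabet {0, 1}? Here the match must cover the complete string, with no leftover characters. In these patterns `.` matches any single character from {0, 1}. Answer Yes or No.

Yes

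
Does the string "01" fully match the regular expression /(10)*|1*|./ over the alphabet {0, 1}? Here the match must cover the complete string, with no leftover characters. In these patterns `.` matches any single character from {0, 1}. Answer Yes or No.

No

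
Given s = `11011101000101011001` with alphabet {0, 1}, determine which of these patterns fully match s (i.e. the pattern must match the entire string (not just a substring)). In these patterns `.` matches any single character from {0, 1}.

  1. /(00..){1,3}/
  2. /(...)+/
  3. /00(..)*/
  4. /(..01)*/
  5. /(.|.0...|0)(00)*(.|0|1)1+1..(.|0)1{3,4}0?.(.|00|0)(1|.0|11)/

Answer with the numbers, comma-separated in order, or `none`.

1 → no match — must start with `00`
2 → no match
3 → no match — must start with `00`
4 → match
5 → no match

4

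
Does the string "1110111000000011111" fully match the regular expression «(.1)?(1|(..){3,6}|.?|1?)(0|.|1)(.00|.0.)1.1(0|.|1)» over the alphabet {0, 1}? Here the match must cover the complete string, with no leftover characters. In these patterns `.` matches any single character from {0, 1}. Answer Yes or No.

No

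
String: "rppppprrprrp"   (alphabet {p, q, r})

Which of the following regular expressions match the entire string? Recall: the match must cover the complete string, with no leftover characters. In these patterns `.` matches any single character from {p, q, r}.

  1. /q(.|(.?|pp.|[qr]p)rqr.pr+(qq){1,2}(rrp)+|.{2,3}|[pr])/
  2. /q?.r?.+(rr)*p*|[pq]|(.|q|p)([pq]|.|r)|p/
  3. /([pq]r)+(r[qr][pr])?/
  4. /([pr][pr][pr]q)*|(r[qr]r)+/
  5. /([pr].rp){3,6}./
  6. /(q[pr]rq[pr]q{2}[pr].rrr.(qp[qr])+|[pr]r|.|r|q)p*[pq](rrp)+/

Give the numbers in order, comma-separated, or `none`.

2, 6

1 → no match — must start with "q"
2 → match
3 → no match
4 → no match
5 → no match
6 → match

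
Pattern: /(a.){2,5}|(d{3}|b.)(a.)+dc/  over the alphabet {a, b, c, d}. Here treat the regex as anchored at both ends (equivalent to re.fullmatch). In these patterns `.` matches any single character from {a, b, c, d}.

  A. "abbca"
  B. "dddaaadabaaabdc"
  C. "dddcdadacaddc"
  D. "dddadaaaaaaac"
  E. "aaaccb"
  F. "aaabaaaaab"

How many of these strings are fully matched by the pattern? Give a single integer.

A → no match
B → match
C → no match
D → no match
E → no match
F → match
Total matched: 2

2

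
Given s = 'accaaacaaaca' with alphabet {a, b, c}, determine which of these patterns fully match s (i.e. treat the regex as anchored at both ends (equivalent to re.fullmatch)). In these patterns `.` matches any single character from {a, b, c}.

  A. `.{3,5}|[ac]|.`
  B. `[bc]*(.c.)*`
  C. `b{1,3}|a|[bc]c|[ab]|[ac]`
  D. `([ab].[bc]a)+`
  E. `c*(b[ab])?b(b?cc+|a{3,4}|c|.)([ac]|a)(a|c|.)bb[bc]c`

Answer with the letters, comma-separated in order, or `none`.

A → no match
B → no match
C → no match
D → match
E → no match — must end with 'c'

D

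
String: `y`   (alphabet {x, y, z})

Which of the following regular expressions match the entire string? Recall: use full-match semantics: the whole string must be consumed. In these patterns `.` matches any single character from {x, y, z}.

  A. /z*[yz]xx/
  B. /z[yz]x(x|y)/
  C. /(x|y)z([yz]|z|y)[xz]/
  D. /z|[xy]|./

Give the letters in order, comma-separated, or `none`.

A → no match — must end with `xx`
B → no match — must start with `z`
C → no match
D → match

D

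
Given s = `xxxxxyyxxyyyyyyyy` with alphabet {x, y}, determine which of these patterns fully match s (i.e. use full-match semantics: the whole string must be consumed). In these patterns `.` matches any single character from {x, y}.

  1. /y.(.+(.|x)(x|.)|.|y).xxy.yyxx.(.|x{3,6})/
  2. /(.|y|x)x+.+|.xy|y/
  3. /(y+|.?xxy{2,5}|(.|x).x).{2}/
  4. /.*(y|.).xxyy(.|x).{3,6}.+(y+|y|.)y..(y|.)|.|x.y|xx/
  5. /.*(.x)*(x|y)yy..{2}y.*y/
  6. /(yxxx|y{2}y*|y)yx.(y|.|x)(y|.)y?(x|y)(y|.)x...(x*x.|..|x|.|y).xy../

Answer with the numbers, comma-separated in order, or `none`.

2, 4, 5

1 → no match — must start with `y`
2 → match
3 → no match
4 → match
5 → match
6 → no match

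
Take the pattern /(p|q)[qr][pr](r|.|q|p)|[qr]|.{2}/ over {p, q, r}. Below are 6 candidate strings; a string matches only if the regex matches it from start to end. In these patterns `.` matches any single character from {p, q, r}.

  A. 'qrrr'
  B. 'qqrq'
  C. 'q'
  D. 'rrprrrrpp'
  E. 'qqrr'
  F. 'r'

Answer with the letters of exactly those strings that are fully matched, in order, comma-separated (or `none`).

A → match
B → match
C → match
D → no match
E → match
F → match

A, B, C, E, F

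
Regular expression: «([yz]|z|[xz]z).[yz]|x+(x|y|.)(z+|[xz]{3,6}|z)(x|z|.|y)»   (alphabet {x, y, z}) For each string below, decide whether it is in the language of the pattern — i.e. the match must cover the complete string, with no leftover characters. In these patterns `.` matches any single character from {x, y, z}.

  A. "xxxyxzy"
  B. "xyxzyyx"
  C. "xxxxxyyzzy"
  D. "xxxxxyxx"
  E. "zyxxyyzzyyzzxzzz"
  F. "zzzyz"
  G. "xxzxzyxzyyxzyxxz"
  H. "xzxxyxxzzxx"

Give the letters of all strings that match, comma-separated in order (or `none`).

A → no match
B → no match
C → no match
D → no match
E → no match
F → no match
G → no match
H → no match

none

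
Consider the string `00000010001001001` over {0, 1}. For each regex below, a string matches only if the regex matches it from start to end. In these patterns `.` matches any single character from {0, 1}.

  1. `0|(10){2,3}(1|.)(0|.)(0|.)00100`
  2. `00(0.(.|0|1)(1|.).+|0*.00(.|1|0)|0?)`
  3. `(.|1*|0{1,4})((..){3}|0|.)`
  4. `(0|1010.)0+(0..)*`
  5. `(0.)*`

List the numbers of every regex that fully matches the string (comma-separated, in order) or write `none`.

2, 4

1 → no match
2 → match
3 → no match
4 → match
5 → no match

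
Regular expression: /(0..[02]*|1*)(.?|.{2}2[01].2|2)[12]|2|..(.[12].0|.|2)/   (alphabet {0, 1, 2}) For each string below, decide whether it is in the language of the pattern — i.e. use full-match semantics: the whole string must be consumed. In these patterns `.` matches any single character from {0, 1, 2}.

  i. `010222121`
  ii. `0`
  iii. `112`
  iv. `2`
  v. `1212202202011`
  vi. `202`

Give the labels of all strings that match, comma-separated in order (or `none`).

iii, iv, vi

i → no match
ii → no match
iii → match
iv → match
v → no match
vi → match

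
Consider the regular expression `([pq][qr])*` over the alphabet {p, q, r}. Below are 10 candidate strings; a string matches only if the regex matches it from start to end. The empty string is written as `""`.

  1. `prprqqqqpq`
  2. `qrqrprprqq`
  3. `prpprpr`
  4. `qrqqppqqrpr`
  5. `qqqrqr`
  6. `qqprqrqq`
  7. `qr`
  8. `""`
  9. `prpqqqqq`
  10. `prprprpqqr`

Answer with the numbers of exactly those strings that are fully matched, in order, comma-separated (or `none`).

1, 2, 5, 6, 7, 8, 9, 10

1 → match
2 → match
3 → no match
4 → no match
5 → match
6 → match
7 → match
8 → match
9 → match
10 → match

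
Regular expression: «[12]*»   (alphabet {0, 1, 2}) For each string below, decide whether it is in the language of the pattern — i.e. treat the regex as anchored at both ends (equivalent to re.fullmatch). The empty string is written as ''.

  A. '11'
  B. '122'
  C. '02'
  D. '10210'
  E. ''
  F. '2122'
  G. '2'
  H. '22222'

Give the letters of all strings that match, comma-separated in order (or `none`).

A, B, E, F, G, H

A → match
B → match
C → no match
D → no match
E → match
F → match
G → match
H → match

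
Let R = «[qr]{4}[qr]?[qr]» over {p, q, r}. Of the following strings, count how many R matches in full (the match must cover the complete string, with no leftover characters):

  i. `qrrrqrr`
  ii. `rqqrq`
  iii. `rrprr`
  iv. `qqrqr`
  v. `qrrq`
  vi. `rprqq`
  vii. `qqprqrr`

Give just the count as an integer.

2

i. `qrrrqrr` → no match
ii. `rqqrq` → match
iii. `rrprr` → no match
iv. `qqrqr` → match
v. `qrrq` → no match
vi. `rprqq` → no match
vii. `qqprqrr` → no match
Total matched: 2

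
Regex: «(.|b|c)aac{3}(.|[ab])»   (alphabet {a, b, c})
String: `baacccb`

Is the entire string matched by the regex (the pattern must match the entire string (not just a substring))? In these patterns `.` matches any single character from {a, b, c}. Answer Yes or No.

Yes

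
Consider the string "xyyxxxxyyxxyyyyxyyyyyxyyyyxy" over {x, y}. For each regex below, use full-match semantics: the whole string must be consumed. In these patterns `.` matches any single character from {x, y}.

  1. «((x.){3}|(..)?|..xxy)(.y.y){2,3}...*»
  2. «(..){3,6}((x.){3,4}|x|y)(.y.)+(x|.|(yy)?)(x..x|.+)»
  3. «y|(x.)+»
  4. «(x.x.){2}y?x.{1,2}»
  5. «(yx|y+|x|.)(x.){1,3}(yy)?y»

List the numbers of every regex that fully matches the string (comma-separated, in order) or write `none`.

1 → no match
2 → match
3 → no match
4 → no match
5 → no match

2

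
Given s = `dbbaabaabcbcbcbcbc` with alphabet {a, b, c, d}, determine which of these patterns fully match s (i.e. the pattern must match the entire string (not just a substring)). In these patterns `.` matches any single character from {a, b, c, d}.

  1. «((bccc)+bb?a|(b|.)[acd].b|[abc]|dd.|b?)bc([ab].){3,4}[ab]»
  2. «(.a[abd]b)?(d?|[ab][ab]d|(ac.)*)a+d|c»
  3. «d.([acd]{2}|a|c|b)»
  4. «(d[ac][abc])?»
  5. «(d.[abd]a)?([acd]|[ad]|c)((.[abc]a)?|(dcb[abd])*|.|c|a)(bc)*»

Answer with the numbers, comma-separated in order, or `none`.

5

1 → no match
2 → no match
3 → no match
4 → no match
5 → match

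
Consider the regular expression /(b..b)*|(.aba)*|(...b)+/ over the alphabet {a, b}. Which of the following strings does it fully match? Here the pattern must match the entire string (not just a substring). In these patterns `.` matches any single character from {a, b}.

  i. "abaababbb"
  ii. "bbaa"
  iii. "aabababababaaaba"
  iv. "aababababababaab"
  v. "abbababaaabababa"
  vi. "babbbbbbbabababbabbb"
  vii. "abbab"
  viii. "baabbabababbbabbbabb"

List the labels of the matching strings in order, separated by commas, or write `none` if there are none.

i. "abaababbb" → no match
ii. "bbaa" → no match
iii → match
iv → no match
v → no match
vi → no match
vii. "abbab" → no match
viii → no match

iii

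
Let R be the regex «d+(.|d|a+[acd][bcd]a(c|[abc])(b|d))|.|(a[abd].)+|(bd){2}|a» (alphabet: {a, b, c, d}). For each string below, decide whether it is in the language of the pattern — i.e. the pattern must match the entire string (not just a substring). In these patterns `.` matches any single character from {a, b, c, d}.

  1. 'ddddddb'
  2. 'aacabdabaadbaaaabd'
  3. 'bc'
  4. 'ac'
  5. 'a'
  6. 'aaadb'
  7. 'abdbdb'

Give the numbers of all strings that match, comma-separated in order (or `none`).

1 → match
2 → match
3 → no match
4 → no match
5 → match
6 → no match
7 → no match

1, 2, 5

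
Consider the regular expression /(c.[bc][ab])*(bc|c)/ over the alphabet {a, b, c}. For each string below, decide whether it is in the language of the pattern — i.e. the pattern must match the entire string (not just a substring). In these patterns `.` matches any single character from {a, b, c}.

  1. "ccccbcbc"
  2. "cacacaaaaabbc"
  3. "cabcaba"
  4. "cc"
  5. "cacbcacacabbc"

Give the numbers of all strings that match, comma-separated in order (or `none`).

1. "ccccbcbc" → no match
2 → no match
3. "cabcaba" → no match
4. "cc" → no match
5 → match

5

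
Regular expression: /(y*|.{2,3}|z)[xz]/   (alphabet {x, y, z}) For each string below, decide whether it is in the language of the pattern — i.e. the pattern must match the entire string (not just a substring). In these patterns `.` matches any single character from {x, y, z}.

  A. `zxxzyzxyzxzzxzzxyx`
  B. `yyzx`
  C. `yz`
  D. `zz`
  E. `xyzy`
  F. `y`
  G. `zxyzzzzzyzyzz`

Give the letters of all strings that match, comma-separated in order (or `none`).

A → no match
B. `yyzx` → match
C. `yz` → match
D. `zz` → match
E. `xyzy` → no match
F. `y` → no match
G → no match

B, C, D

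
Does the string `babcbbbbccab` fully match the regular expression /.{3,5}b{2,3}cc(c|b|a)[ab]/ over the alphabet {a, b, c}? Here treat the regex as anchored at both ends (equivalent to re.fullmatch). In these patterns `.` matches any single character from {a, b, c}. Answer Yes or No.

Yes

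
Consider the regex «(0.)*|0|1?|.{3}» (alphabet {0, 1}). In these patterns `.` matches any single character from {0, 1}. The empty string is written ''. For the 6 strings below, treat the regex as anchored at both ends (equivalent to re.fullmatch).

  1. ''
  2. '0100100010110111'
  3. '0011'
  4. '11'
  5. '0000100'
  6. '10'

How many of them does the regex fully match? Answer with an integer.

1. '' → match
2 → no match
3. '0011' → no match
4. '11' → no match
5. '0000100' → no match
6. '10' → no match
Total matched: 1

1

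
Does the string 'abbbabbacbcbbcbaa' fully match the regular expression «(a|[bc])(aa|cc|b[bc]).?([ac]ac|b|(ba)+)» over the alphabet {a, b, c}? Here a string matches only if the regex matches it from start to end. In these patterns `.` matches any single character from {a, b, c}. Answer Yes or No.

No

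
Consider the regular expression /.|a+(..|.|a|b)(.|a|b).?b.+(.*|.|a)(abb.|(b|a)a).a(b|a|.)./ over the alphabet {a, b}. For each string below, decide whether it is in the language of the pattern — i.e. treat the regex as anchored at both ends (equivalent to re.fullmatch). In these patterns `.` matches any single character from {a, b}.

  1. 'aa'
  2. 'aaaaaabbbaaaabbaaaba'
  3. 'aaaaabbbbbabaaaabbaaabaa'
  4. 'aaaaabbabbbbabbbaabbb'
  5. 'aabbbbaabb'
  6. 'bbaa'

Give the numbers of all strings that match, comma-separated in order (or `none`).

2

1. 'aa' → no match
2 → match
3 → no match
4 → no match
5. 'aabbbbaabb' → no match
6. 'bbaa' → no match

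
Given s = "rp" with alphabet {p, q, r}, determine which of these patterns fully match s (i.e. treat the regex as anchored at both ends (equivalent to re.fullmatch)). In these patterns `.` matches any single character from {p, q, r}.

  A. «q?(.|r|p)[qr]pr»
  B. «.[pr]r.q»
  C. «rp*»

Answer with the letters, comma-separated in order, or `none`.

C

A → no match — must end with "pr"
B → no match — must end with "q"
C → match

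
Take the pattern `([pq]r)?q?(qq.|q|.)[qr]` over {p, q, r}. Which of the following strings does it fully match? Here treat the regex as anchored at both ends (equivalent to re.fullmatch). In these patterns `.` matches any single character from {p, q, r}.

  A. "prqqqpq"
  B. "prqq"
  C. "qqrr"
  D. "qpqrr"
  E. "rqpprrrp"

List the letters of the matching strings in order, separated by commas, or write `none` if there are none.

A. "prqqqpq" → match
B. "prqq" → match
C. "qqrr" → match
D. "qpqrr" → no match
E. "rqpprrrp" → no match

A, B, C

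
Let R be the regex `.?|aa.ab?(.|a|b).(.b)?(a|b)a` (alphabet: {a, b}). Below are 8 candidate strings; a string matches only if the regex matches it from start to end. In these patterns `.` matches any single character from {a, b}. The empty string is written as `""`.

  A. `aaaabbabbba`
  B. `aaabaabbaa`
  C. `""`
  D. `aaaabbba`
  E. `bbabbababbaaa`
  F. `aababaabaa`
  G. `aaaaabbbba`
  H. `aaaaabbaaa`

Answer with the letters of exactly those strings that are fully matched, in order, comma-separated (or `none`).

A, C, D, F, G

A → match
B → no match
C → match
D → match
E → no match
F → match
G → match
H → no match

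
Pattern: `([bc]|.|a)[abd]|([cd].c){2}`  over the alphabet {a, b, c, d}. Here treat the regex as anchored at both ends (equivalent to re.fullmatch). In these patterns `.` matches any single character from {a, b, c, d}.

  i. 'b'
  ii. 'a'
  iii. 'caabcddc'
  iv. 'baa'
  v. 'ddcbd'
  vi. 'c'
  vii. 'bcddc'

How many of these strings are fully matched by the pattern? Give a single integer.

i. 'b' → no match
ii. 'a' → no match
iii. 'caabcddc' → no match
iv. 'baa' → no match
v. 'ddcbd' → no match
vi. 'c' → no match
vii. 'bcddc' → no match
Total matched: 0

0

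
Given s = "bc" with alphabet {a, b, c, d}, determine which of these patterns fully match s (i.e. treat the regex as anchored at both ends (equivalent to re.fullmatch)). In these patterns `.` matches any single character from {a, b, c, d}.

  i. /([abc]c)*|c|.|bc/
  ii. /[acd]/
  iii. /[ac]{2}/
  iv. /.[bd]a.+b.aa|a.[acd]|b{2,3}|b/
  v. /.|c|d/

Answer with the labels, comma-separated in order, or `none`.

i

i → match
ii → no match
iii → no match
iv → no match
v → no match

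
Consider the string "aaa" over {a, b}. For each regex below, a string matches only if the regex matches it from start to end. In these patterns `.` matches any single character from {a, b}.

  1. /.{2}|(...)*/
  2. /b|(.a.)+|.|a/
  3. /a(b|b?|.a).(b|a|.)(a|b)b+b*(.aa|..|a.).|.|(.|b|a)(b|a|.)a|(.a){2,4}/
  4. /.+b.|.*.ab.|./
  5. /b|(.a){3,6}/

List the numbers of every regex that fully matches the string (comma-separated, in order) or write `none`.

1 → match
2 → match
3 → match
4 → no match
5 → no match

1, 2, 3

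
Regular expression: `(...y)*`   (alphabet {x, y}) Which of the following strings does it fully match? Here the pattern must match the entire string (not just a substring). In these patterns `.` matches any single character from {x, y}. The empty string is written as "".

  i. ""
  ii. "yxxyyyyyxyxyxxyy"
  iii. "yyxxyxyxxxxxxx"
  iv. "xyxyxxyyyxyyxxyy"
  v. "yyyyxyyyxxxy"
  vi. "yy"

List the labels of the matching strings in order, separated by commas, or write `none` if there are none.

i. "" → match
ii → match
iii → no match
iv → match
v. "yyyyxyyyxxxy" → match
vi. "yy" → no match

i, ii, iv, v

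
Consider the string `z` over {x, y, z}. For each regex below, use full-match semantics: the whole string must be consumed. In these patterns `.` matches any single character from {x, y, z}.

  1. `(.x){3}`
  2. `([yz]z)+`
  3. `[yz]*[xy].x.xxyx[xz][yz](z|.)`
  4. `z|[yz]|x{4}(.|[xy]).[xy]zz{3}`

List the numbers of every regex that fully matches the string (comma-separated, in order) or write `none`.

4

1 → no match — must end with `x`
2 → no match
3 → no match
4 → match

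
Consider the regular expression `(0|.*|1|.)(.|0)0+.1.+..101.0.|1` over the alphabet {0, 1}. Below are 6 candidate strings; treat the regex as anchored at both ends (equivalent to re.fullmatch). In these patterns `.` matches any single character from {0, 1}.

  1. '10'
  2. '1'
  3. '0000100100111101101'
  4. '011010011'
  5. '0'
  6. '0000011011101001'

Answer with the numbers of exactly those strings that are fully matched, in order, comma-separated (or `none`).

2, 3, 6

1. '10' → no match
2. '1' → match
3 → match
4. '011010011' → no match
5. '0' → no match
6 → match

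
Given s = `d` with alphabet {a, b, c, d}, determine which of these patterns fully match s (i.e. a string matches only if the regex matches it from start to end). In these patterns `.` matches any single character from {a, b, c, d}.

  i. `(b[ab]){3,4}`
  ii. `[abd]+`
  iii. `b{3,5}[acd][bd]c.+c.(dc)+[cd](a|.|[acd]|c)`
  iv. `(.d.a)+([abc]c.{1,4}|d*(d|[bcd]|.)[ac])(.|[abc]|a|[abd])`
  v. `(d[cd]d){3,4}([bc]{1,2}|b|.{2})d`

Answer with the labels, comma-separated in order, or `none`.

ii

i → no match — must start with `b`
ii → match
iii → no match — must start with `b`
iv → no match
v → no match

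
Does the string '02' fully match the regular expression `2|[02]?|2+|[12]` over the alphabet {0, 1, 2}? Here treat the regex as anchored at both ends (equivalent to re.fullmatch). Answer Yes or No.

No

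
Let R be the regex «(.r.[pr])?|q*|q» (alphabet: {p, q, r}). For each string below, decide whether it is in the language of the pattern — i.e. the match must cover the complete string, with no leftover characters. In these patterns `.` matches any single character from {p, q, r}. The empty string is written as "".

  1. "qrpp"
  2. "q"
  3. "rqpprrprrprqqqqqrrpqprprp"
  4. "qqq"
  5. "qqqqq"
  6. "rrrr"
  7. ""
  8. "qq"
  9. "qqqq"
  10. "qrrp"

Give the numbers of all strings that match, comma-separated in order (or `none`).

1 → match
2 → match
3 → no match
4 → match
5 → match
6 → match
7 → match
8 → match
9 → match
10 → match

1, 2, 4, 5, 6, 7, 8, 9, 10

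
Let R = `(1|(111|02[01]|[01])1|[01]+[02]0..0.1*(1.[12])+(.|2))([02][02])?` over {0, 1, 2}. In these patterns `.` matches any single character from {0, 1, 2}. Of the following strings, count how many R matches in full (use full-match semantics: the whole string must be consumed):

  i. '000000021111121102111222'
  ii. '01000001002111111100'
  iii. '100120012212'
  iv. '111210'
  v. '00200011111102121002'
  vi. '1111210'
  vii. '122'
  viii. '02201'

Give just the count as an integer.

3

i → match
ii → match
iii. '100120012212' → no match
iv. '111210' → no match
v → no match
vi. '1111210' → no match
vii. '122' → match
viii. '02201' → no match
Total matched: 3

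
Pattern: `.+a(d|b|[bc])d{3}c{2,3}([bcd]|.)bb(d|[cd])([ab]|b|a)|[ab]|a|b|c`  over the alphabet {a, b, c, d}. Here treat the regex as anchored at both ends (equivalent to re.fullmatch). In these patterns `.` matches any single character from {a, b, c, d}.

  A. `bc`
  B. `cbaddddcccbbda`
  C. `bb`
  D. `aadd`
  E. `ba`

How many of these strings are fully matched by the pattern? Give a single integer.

1

A. `bc` → no match
B → match
C. `bb` → no match
D. `aadd` → no match
E. `ba` → no match
Total matched: 1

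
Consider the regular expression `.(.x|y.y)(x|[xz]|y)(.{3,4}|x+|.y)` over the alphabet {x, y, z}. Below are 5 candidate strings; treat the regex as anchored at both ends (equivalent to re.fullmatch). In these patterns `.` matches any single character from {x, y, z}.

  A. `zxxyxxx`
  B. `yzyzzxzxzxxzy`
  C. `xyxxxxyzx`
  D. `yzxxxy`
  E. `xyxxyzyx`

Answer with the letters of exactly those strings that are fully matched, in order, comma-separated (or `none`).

A. `zxxyxxx` → match
B → no match
C. `xyxxxxyzx` → no match
D. `yzxxxy` → match
E. `xyxxyzyx` → match

A, D, E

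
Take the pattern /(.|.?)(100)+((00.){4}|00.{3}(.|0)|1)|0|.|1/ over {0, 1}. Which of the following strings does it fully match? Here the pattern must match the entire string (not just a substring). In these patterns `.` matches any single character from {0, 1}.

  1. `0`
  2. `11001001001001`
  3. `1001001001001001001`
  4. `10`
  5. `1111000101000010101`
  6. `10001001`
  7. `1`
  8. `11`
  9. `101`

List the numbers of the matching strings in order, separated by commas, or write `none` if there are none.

1 → match
2 → match
3 → match
4 → no match
5 → no match
6 → no match
7 → match
8 → no match
9 → no match

1, 2, 3, 7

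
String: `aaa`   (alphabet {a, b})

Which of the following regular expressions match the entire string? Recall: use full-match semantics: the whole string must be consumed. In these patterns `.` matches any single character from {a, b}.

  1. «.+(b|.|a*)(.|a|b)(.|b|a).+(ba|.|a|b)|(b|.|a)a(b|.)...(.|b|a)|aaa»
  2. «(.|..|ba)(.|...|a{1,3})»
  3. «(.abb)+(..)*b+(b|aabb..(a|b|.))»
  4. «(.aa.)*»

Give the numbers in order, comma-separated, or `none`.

1, 2

1 → match
2 → match
3 → no match
4 → no match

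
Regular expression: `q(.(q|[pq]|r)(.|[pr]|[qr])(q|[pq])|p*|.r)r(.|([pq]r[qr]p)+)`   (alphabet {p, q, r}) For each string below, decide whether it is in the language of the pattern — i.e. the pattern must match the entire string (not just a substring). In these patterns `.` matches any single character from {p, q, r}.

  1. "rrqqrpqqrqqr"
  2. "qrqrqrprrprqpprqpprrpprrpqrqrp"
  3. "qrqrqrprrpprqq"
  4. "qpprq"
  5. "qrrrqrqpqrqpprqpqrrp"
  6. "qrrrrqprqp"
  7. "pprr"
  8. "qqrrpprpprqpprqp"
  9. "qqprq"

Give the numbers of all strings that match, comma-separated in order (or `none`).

4, 5

1. "rrqqrpqqrqqr" → no match — must start with "q"
2 → no match
3 → no match
4. "qpprq" → match
5 → match
6. "qrrrrqprqp" → no match
7. "pprr" → no match — must start with "q"
8 → no match
9. "qqprq" → no match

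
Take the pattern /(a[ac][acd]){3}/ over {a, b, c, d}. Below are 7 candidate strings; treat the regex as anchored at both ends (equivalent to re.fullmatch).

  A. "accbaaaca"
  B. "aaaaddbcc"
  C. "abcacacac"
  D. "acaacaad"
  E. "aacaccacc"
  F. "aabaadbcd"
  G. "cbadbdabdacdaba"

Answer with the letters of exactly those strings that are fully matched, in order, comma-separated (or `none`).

A → no match
B → no match
C → no match
D → no match
E → match
F → no match
G → no match — must start with "a"

E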